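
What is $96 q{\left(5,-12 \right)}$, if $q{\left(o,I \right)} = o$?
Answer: $480$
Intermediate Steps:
$96 q{\left(5,-12 \right)} = 96 \cdot 5 = 480$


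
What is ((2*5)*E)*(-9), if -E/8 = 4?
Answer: 2880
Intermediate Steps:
E = -32 (E = -8*4 = -32)
((2*5)*E)*(-9) = ((2*5)*(-32))*(-9) = (10*(-32))*(-9) = -320*(-9) = 2880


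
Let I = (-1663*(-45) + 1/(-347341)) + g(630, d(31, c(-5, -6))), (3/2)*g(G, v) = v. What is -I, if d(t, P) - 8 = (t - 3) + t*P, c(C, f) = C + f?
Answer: -77767913192/1042023 ≈ -74632.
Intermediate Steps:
d(t, P) = 5 + t + P*t (d(t, P) = 8 + ((t - 3) + t*P) = 8 + ((-3 + t) + P*t) = 8 + (-3 + t + P*t) = 5 + t + P*t)
g(G, v) = 2*v/3
I = 77767913192/1042023 (I = (-1663*(-45) + 1/(-347341)) + 2*(5 + 31 + (-5 - 6)*31)/3 = (74835 - 1/347341) + 2*(5 + 31 - 11*31)/3 = 25993263734/347341 + 2*(5 + 31 - 341)/3 = 25993263734/347341 + (2/3)*(-305) = 25993263734/347341 - 610/3 = 77767913192/1042023 ≈ 74632.)
-I = -1*77767913192/1042023 = -77767913192/1042023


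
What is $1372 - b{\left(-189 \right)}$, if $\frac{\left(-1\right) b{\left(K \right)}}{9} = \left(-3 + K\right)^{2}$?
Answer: $333148$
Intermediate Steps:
$b{\left(K \right)} = - 9 \left(-3 + K\right)^{2}$
$1372 - b{\left(-189 \right)} = 1372 - - 9 \left(-3 - 189\right)^{2} = 1372 - - 9 \left(-192\right)^{2} = 1372 - \left(-9\right) 36864 = 1372 - -331776 = 1372 + 331776 = 333148$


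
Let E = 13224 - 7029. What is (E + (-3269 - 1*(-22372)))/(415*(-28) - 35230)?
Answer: -12649/23425 ≈ -0.53998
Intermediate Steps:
E = 6195
(E + (-3269 - 1*(-22372)))/(415*(-28) - 35230) = (6195 + (-3269 - 1*(-22372)))/(415*(-28) - 35230) = (6195 + (-3269 + 22372))/(-11620 - 35230) = (6195 + 19103)/(-46850) = 25298*(-1/46850) = -12649/23425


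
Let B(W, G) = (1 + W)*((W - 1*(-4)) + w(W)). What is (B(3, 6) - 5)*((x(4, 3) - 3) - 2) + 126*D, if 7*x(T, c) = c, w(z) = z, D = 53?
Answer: 6518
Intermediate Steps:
x(T, c) = c/7
B(W, G) = (1 + W)*(4 + 2*W) (B(W, G) = (1 + W)*((W - 1*(-4)) + W) = (1 + W)*((W + 4) + W) = (1 + W)*((4 + W) + W) = (1 + W)*(4 + 2*W))
(B(3, 6) - 5)*((x(4, 3) - 3) - 2) + 126*D = ((4 + 2*3² + 6*3) - 5)*(((⅐)*3 - 3) - 2) + 126*53 = ((4 + 2*9 + 18) - 5)*((3/7 - 3) - 2) + 6678 = ((4 + 18 + 18) - 5)*(-18/7 - 2) + 6678 = (40 - 5)*(-32/7) + 6678 = 35*(-32/7) + 6678 = -160 + 6678 = 6518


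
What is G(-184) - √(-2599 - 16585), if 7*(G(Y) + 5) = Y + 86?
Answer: -19 - 4*I*√1199 ≈ -19.0 - 138.51*I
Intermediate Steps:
G(Y) = 51/7 + Y/7 (G(Y) = -5 + (Y + 86)/7 = -5 + (86 + Y)/7 = -5 + (86/7 + Y/7) = 51/7 + Y/7)
G(-184) - √(-2599 - 16585) = (51/7 + (⅐)*(-184)) - √(-2599 - 16585) = (51/7 - 184/7) - √(-19184) = -19 - 4*I*√1199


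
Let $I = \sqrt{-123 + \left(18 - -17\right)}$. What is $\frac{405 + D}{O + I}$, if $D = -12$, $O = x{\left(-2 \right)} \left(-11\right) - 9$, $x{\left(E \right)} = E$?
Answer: $\frac{5109}{257} - \frac{786 i \sqrt{22}}{257} \approx 19.879 - 14.345 i$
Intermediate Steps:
$O = 13$ ($O = \left(-2\right) \left(-11\right) - 9 = 22 - 9 = 13$)
$I = 2 i \sqrt{22}$ ($I = \sqrt{-123 + \left(18 + 17\right)} = \sqrt{-123 + 35} = \sqrt{-88} = 2 i \sqrt{22} \approx 9.3808 i$)
$\frac{405 + D}{O + I} = \frac{405 - 12}{13 + 2 i \sqrt{22}} = \frac{393}{13 + 2 i \sqrt{22}}$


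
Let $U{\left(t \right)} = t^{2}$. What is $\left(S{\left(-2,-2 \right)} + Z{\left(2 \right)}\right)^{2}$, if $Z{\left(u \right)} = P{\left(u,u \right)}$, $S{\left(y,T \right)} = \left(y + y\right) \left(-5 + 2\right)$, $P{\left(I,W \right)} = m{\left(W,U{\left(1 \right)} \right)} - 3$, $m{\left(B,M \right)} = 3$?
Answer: $144$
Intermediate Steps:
$P{\left(I,W \right)} = 0$ ($P{\left(I,W \right)} = 3 - 3 = 0$)
$S{\left(y,T \right)} = - 6 y$ ($S{\left(y,T \right)} = 2 y \left(-3\right) = - 6 y$)
$Z{\left(u \right)} = 0$
$\left(S{\left(-2,-2 \right)} + Z{\left(2 \right)}\right)^{2} = \left(\left(-6\right) \left(-2\right) + 0\right)^{2} = \left(12 + 0\right)^{2} = 12^{2} = 144$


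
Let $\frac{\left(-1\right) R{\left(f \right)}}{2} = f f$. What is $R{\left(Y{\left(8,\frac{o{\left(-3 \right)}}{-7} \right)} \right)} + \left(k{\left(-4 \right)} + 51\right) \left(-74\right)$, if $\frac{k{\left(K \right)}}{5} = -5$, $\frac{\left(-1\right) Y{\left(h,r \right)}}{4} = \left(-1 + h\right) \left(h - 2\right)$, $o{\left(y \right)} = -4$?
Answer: $-58372$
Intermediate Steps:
$Y{\left(h,r \right)} = - 4 \left(-1 + h\right) \left(-2 + h\right)$ ($Y{\left(h,r \right)} = - 4 \left(-1 + h\right) \left(h - 2\right) = - 4 \left(-1 + h\right) \left(-2 + h\right)$)
$k{\left(K \right)} = -25$ ($k{\left(K \right)} = 5 \left(-5\right) = -25$)
$R{\left(f \right)} = - 2 f^{2}$ ($R{\left(f \right)} = - 2 f f = - 2 f^{2}$)
$R{\left(Y{\left(8,\frac{o{\left(-3 \right)}}{-7} \right)} \right)} + \left(k{\left(-4 \right)} + 51\right) \left(-74\right) = - 2 \left(-8 - 4 \cdot 8^{2} + 12 \cdot 8\right)^{2} + \left(-25 + 51\right) \left(-74\right) = - 2 \left(-8 - 256 + 96\right)^{2} + 26 \left(-74\right) = - 2 \left(-8 - 256 + 96\right)^{2} - 1924 = - 2 \left(-168\right)^{2} - 1924 = \left(-2\right) 28224 - 1924 = -56448 - 1924 = -58372$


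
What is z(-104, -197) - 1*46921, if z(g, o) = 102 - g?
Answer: -46715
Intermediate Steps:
z(-104, -197) - 1*46921 = (102 - 1*(-104)) - 1*46921 = (102 + 104) - 46921 = 206 - 46921 = -46715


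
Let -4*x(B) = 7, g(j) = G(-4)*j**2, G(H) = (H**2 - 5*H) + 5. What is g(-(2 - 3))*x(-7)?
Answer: -287/4 ≈ -71.750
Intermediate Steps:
G(H) = 5 + H**2 - 5*H
g(j) = 41*j**2 (g(j) = (5 + (-4)**2 - 5*(-4))*j**2 = (5 + 16 + 20)*j**2 = 41*j**2)
x(B) = -7/4 (x(B) = -1/4*7 = -7/4)
g(-(2 - 3))*x(-7) = (41*(-(2 - 3))**2)*(-7/4) = (41*(-1*(-1))**2)*(-7/4) = (41*1**2)*(-7/4) = (41*1)*(-7/4) = 41*(-7/4) = -287/4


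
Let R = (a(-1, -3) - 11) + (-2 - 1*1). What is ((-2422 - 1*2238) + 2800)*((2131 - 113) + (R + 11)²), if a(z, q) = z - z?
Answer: -3770220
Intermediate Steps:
a(z, q) = 0
R = -14 (R = (0 - 11) + (-2 - 1*1) = -11 + (-2 - 1) = -11 - 3 = -14)
((-2422 - 1*2238) + 2800)*((2131 - 113) + (R + 11)²) = ((-2422 - 1*2238) + 2800)*((2131 - 113) + (-14 + 11)²) = ((-2422 - 2238) + 2800)*(2018 + (-3)²) = (-4660 + 2800)*(2018 + 9) = -1860*2027 = -3770220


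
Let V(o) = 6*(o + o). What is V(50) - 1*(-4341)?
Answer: 4941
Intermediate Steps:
V(o) = 12*o (V(o) = 6*(2*o) = 12*o)
V(50) - 1*(-4341) = 12*50 - 1*(-4341) = 600 + 4341 = 4941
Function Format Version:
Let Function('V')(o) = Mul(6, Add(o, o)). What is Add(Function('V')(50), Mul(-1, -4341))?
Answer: 4941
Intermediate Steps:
Function('V')(o) = Mul(12, o) (Function('V')(o) = Mul(6, Mul(2, o)) = Mul(12, o))
Add(Function('V')(50), Mul(-1, -4341)) = Add(Mul(12, 50), Mul(-1, -4341)) = Add(600, 4341) = 4941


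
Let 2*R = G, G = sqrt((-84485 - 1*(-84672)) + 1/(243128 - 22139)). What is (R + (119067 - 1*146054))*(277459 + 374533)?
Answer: -17595308104 + 1303984*sqrt(570772378101)/220989 ≈ -1.7591e+10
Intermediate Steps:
G = 4*sqrt(570772378101)/220989 (G = sqrt((-84485 + 84672) + 1/220989) = sqrt(187 + 1/220989) = sqrt(41324944/220989) = 4*sqrt(570772378101)/220989 ≈ 13.675)
R = 2*sqrt(570772378101)/220989 (R = (4*sqrt(570772378101)/220989)/2 = 2*sqrt(570772378101)/220989 ≈ 6.8374)
(R + (119067 - 1*146054))*(277459 + 374533) = (2*sqrt(570772378101)/220989 + (119067 - 1*146054))*(277459 + 374533) = (2*sqrt(570772378101)/220989 + (119067 - 146054))*651992 = (2*sqrt(570772378101)/220989 - 26987)*651992 = (-26987 + 2*sqrt(570772378101)/220989)*651992 = -17595308104 + 1303984*sqrt(570772378101)/220989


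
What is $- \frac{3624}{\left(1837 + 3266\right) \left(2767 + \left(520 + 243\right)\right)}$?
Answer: $- \frac{604}{3002265} \approx -0.00020118$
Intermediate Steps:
$- \frac{3624}{\left(1837 + 3266\right) \left(2767 + \left(520 + 243\right)\right)} = - \frac{3624}{5103 \left(2767 + 763\right)} = - \frac{3624}{5103 \cdot 3530} = - \frac{3624}{18013590} = \left(-3624\right) \frac{1}{18013590} = - \frac{604}{3002265}$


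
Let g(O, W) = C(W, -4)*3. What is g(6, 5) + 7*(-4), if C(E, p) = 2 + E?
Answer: -7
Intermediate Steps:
g(O, W) = 6 + 3*W (g(O, W) = (2 + W)*3 = 6 + 3*W)
g(6, 5) + 7*(-4) = (6 + 3*5) + 7*(-4) = (6 + 15) - 28 = 21 - 28 = -7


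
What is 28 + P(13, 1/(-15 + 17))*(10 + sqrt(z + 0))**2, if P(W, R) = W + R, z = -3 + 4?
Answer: 3323/2 ≈ 1661.5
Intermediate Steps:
z = 1
P(W, R) = R + W
28 + P(13, 1/(-15 + 17))*(10 + sqrt(z + 0))**2 = 28 + (1/(-15 + 17) + 13)*(10 + sqrt(1 + 0))**2 = 28 + (1/2 + 13)*(10 + sqrt(1))**2 = 28 + (1/2 + 13)*(10 + 1)**2 = 28 + (27/2)*11**2 = 28 + (27/2)*121 = 28 + 3267/2 = 3323/2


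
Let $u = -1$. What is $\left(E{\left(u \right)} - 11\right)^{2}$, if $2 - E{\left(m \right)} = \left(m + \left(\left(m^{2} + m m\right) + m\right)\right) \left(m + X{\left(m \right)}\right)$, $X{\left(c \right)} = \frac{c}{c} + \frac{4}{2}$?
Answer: $81$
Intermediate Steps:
$X{\left(c \right)} = 3$ ($X{\left(c \right)} = 1 + 4 \cdot \frac{1}{2} = 1 + 2 = 3$)
$E{\left(m \right)} = 2 - \left(3 + m\right) \left(2 m + 2 m^{2}\right)$ ($E{\left(m \right)} = 2 - \left(m + \left(\left(m^{2} + m m\right) + m\right)\right) \left(m + 3\right) = 2 - \left(m + \left(\left(m^{2} + m^{2}\right) + m\right)\right) \left(3 + m\right) = 2 - \left(m + \left(2 m^{2} + m\right)\right) \left(3 + m\right) = 2 - \left(m + \left(m + 2 m^{2}\right)\right) \left(3 + m\right) = 2 - \left(2 m + 2 m^{2}\right) \left(3 + m\right) = 2 - \left(3 + m\right) \left(2 m + 2 m^{2}\right)$)
$\left(E{\left(u \right)} - 11\right)^{2} = \left(\left(2 - 8 \left(-1\right)^{2} - -6 - 2 \left(-1\right)^{3}\right) - 11\right)^{2} = \left(\left(2 - 8 + 6 - -2\right) - 11\right)^{2} = \left(\left(2 - 8 + 6 + 2\right) - 11\right)^{2} = \left(2 - 11\right)^{2} = \left(-9\right)^{2} = 81$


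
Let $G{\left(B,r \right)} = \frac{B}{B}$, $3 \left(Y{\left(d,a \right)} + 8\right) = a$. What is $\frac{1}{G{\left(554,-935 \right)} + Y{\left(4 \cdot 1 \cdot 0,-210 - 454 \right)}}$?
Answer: $- \frac{3}{685} \approx -0.0043796$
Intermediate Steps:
$Y{\left(d,a \right)} = -8 + \frac{a}{3}$
$G{\left(B,r \right)} = 1$
$\frac{1}{G{\left(554,-935 \right)} + Y{\left(4 \cdot 1 \cdot 0,-210 - 454 \right)}} = \frac{1}{1 + \left(-8 + \frac{-210 - 454}{3}\right)} = \frac{1}{1 + \left(-8 + \frac{1}{3} \left(-664\right)\right)} = \frac{1}{1 - \frac{688}{3}} = \frac{1}{- \frac{685}{3}} = - \frac{3}{685}$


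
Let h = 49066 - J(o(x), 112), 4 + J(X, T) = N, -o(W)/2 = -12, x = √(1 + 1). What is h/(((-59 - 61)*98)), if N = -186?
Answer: -6157/1470 ≈ -4.1884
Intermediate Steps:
x = √2 ≈ 1.4142
o(W) = 24 (o(W) = -2*(-12) = 24)
J(X, T) = -190 (J(X, T) = -4 - 186 = -190)
h = 49256 (h = 49066 - 1*(-190) = 49066 + 190 = 49256)
h/(((-59 - 61)*98)) = 49256/(((-59 - 61)*98)) = 49256/((-120*98)) = 49256/(-11760) = 49256*(-1/11760) = -6157/1470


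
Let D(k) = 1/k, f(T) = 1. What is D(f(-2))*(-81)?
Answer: -81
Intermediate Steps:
D(f(-2))*(-81) = -81/1 = 1*(-81) = -81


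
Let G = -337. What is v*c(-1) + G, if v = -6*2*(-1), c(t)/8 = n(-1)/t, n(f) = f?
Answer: -241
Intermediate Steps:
c(t) = -8/t (c(t) = 8*(-1/t) = -8/t)
v = 12 (v = -12*(-1) = 12)
v*c(-1) + G = 12*(-8/(-1)) - 337 = 12*(-8*(-1)) - 337 = 12*8 - 337 = 96 - 337 = -241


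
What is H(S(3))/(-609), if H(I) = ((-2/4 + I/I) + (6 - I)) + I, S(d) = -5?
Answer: -13/1218 ≈ -0.010673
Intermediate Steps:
H(I) = 13/2 (H(I) = ((-2*¼ + 1) + (6 - I)) + I = ((-½ + 1) + (6 - I)) + I = (½ + (6 - I)) + I = (13/2 - I) + I = 13/2)
H(S(3))/(-609) = (13/2)/(-609) = (13/2)*(-1/609) = -13/1218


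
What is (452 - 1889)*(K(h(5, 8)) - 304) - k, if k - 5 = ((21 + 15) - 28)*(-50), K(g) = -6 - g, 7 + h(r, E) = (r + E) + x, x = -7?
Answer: 444428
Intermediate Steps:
h(r, E) = -14 + E + r (h(r, E) = -7 + ((r + E) - 7) = -7 + ((E + r) - 7) = -7 + (-7 + E + r) = -14 + E + r)
k = -395 (k = 5 + ((21 + 15) - 28)*(-50) = 5 + (36 - 28)*(-50) = 5 + 8*(-50) = 5 - 400 = -395)
(452 - 1889)*(K(h(5, 8)) - 304) - k = (452 - 1889)*((-6 - (-14 + 8 + 5)) - 304) - 1*(-395) = -1437*((-6 - 1*(-1)) - 304) + 395 = -1437*((-6 + 1) - 304) + 395 = -1437*(-5 - 304) + 395 = -1437*(-309) + 395 = 444033 + 395 = 444428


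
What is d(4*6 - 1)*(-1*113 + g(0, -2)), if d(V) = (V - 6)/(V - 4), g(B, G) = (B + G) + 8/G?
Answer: -2023/19 ≈ -106.47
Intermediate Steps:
g(B, G) = B + G + 8/G
d(V) = (-6 + V)/(-4 + V)
d(4*6 - 1)*(-1*113 + g(0, -2)) = ((-6 + (4*6 - 1))/(-4 + (4*6 - 1)))*(-1*113 + (0 - 2 + 8/(-2))) = ((-6 + (24 - 1))/(-4 + (24 - 1)))*(-113 + (0 - 2 + 8*(-½))) = ((-6 + 23)/(-4 + 23))*(-113 + (0 - 2 - 4)) = (17/19)*(-113 - 6) = ((1/19)*17)*(-119) = (17/19)*(-119) = -2023/19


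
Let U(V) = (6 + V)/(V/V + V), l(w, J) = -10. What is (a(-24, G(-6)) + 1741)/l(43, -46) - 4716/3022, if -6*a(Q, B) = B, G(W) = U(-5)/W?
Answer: -382207753/2175840 ≈ -175.66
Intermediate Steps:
U(V) = (6 + V)/(1 + V)
G(W) = -1/(4*W) (G(W) = ((6 - 5)/(1 - 5))/W = (1/(-4))/W = (-1/4*1)/W = -1/(4*W))
a(Q, B) = -B/6
(a(-24, G(-6)) + 1741)/l(43, -46) - 4716/3022 = (-(-1)/(24*(-6)) + 1741)/(-10) - 4716/3022 = (-(-1)*(-1)/(24*6) + 1741)*(-1/10) - 4716*1/3022 = (-1/6*1/24 + 1741)*(-1/10) - 2358/1511 = (-1/144 + 1741)*(-1/10) - 2358/1511 = (250703/144)*(-1/10) - 2358/1511 = -250703/1440 - 2358/1511 = -382207753/2175840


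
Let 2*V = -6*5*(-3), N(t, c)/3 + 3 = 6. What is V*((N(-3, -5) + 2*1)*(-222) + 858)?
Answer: -71280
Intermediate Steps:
N(t, c) = 9 (N(t, c) = -9 + 3*6 = -9 + 18 = 9)
V = 45 (V = (-6*5*(-3))/2 = (-30*(-3))/2 = (½)*90 = 45)
V*((N(-3, -5) + 2*1)*(-222) + 858) = 45*((9 + 2*1)*(-222) + 858) = 45*((9 + 2)*(-222) + 858) = 45*(11*(-222) + 858) = 45*(-2442 + 858) = 45*(-1584) = -71280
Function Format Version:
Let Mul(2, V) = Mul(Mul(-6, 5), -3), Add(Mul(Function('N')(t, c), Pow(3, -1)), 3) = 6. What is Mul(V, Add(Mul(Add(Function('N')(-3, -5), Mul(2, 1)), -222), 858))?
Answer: -71280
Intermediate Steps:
Function('N')(t, c) = 9 (Function('N')(t, c) = Add(-9, Mul(3, 6)) = Add(-9, 18) = 9)
V = 45 (V = Mul(Rational(1, 2), Mul(Mul(-6, 5), -3)) = Mul(Rational(1, 2), Mul(-30, -3)) = Mul(Rational(1, 2), 90) = 45)
Mul(V, Add(Mul(Add(Function('N')(-3, -5), Mul(2, 1)), -222), 858)) = Mul(45, Add(Mul(Add(9, Mul(2, 1)), -222), 858)) = Mul(45, Add(Mul(Add(9, 2), -222), 858)) = Mul(45, Add(Mul(11, -222), 858)) = Mul(45, Add(-2442, 858)) = Mul(45, -1584) = -71280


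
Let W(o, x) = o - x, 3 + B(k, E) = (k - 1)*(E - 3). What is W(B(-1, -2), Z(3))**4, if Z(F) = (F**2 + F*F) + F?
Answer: 38416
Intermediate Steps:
B(k, E) = -3 + (-1 + k)*(-3 + E) (B(k, E) = -3 + (k - 1)*(E - 3) = -3 + (-1 + k)*(-3 + E))
Z(F) = F + 2*F**2 (Z(F) = (F**2 + F**2) + F = 2*F**2 + F = F + 2*F**2)
W(B(-1, -2), Z(3))**4 = ((-1*(-2) - 3*(-1) - 2*(-1)) - 3*(1 + 2*3))**4 = ((2 + 3 + 2) - 3*(1 + 6))**4 = (7 - 3*7)**4 = (7 - 1*21)**4 = (7 - 21)**4 = (-14)**4 = 38416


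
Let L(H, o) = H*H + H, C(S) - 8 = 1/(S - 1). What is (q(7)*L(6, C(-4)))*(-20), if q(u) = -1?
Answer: 840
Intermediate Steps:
C(S) = 8 + 1/(-1 + S) (C(S) = 8 + 1/(S - 1) = 8 + 1/(-1 + S))
L(H, o) = H + H**2 (L(H, o) = H**2 + H = H + H**2)
(q(7)*L(6, C(-4)))*(-20) = -6*(1 + 6)*(-20) = -6*7*(-20) = -1*42*(-20) = -42*(-20) = 840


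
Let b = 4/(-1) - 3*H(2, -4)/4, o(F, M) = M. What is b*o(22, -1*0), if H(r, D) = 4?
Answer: 0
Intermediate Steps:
b = -7 (b = 4/(-1) - 3*4/4 = 4*(-1) - 12*¼ = -4 - 3 = -7)
b*o(22, -1*0) = -(-7)*0 = -7*0 = 0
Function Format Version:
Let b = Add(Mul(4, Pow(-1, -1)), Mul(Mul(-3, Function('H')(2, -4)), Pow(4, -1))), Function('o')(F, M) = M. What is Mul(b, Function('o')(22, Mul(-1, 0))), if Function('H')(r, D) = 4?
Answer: 0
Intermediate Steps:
b = -7 (b = Add(Mul(4, Pow(-1, -1)), Mul(Mul(-3, 4), Pow(4, -1))) = Add(Mul(4, -1), Mul(-12, Rational(1, 4))) = Add(-4, -3) = -7)
Mul(b, Function('o')(22, Mul(-1, 0))) = Mul(-7, Mul(-1, 0)) = Mul(-7, 0) = 0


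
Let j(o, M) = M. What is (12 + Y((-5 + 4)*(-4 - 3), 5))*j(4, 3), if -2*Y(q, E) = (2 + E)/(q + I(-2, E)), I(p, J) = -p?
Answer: 209/6 ≈ 34.833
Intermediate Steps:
Y(q, E) = -(2 + E)/(2*(2 + q)) (Y(q, E) = -(2 + E)/(2*(q - 1*(-2))) = -(2 + E)/(2*(q + 2)) = -(2 + E)/(2*(2 + q)))
(12 + Y((-5 + 4)*(-4 - 3), 5))*j(4, 3) = (12 + (-2 - 1*5)/(2*(2 + (-5 + 4)*(-4 - 3))))*3 = (12 + (-2 - 5)/(2*(2 - 1*(-7))))*3 = (12 + (½)*(-7)/(2 + 7))*3 = (12 + (½)*(-7)/9)*3 = (12 + (½)*(⅑)*(-7))*3 = (12 - 7/18)*3 = (209/18)*3 = 209/6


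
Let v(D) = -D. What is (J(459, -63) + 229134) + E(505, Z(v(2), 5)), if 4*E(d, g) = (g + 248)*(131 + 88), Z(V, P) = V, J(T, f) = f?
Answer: 485079/2 ≈ 2.4254e+5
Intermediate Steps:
E(d, g) = 13578 + 219*g/4 (E(d, g) = ((g + 248)*(131 + 88))/4 = ((248 + g)*219)/4 = (54312 + 219*g)/4 = 13578 + 219*g/4)
(J(459, -63) + 229134) + E(505, Z(v(2), 5)) = (-63 + 229134) + (13578 + 219*(-1*2)/4) = 229071 + (13578 + (219/4)*(-2)) = 229071 + (13578 - 219/2) = 229071 + 26937/2 = 485079/2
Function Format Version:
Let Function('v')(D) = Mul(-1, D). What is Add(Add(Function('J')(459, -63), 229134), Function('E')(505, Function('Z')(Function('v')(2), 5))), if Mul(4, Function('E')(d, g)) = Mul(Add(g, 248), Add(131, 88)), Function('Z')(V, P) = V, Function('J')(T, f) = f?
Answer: Rational(485079, 2) ≈ 2.4254e+5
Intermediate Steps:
Function('E')(d, g) = Add(13578, Mul(Rational(219, 4), g)) (Function('E')(d, g) = Mul(Rational(1, 4), Mul(Add(g, 248), Add(131, 88))) = Mul(Rational(1, 4), Mul(Add(248, g), 219)) = Mul(Rational(1, 4), Add(54312, Mul(219, g))) = Add(13578, Mul(Rational(219, 4), g)))
Add(Add(Function('J')(459, -63), 229134), Function('E')(505, Function('Z')(Function('v')(2), 5))) = Add(Add(-63, 229134), Add(13578, Mul(Rational(219, 4), Mul(-1, 2)))) = Add(229071, Add(13578, Mul(Rational(219, 4), -2))) = Add(229071, Add(13578, Rational(-219, 2))) = Add(229071, Rational(26937, 2)) = Rational(485079, 2)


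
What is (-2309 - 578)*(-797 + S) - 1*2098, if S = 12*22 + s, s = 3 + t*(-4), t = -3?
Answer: 1493368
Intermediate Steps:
s = 15 (s = 3 - 3*(-4) = 3 + 12 = 15)
S = 279 (S = 12*22 + 15 = 264 + 15 = 279)
(-2309 - 578)*(-797 + S) - 1*2098 = (-2309 - 578)*(-797 + 279) - 1*2098 = -2887*(-518) - 2098 = 1495466 - 2098 = 1493368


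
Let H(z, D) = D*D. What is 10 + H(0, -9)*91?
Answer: 7381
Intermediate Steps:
H(z, D) = D²
10 + H(0, -9)*91 = 10 + (-9)²*91 = 10 + 81*91 = 10 + 7371 = 7381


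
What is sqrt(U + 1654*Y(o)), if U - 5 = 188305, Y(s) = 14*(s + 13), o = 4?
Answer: sqrt(581962) ≈ 762.86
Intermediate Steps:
Y(s) = 182 + 14*s (Y(s) = 14*(13 + s) = 182 + 14*s)
U = 188310 (U = 5 + 188305 = 188310)
sqrt(U + 1654*Y(o)) = sqrt(188310 + 1654*(182 + 14*4)) = sqrt(188310 + 1654*(182 + 56)) = sqrt(188310 + 1654*238) = sqrt(188310 + 393652) = sqrt(581962)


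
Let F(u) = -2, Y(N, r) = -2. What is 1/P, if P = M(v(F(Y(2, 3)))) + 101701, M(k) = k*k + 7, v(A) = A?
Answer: 1/101712 ≈ 9.8317e-6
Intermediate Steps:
M(k) = 7 + k² (M(k) = k² + 7 = 7 + k²)
P = 101712 (P = (7 + (-2)²) + 101701 = (7 + 4) + 101701 = 11 + 101701 = 101712)
1/P = 1/101712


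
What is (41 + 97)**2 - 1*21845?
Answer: -2801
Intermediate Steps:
(41 + 97)**2 - 1*21845 = 138**2 - 21845 = 19044 - 21845 = -2801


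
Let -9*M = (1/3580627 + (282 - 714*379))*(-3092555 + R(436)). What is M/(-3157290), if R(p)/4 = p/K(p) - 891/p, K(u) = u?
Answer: 32627830955183842565/1109028134223423 ≈ 29420.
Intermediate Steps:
R(p) = 4 - 3564/p (R(p) = 4*(p/p - 891/p) = 4*(1 - 891/p) = 4 - 3564/p)
M = -326278309551838425650/3512595087 (M = -(1/3580627 + (282 - 714*379))*(-3092555 + (4 - 3564/436))/9 = -(1/3580627 + (282 - 270606))*(-3092555 + (4 - 3564*1/436))/9 = -(1/3580627 - 270324)*(-3092555 + (4 - 891/109))/9 = -(-967929413147)*(-3092555 - 455/109)/32225643 = -(-967929413147)*(-337088950)/(32225643*109) = -⅑*326278309551838425650/390288343 = -326278309551838425650/3512595087 ≈ -9.2888e+10)
M/(-3157290) = -326278309551838425650/3512595087/(-3157290) = -326278309551838425650/3512595087*(-1/3157290) = 32627830955183842565/1109028134223423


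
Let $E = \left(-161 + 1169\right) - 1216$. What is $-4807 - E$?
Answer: $-4599$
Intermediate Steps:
$E = -208$ ($E = 1008 - 1216 = -208$)
$-4807 - E = -4807 - -208 = -4807 + 208 = -4599$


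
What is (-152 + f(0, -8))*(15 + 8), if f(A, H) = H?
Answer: -3680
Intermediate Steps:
(-152 + f(0, -8))*(15 + 8) = (-152 - 8)*(15 + 8) = -160*23 = -3680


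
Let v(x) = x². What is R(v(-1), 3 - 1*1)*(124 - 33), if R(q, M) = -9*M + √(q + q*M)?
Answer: -1638 + 91*√3 ≈ -1480.4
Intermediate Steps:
R(q, M) = √(q + M*q) - 9*M (R(q, M) = -9*M + √(q + M*q) = √(q + M*q) - 9*M)
R(v(-1), 3 - 1*1)*(124 - 33) = (√((-1)²*(1 + (3 - 1*1))) - 9*(3 - 1*1))*(124 - 33) = (√(1*(1 + (3 - 1))) - 9*(3 - 1))*91 = (√(1*(1 + 2)) - 9*2)*91 = (√(1*3) - 18)*91 = (√3 - 18)*91 = (-18 + √3)*91 = -1638 + 91*√3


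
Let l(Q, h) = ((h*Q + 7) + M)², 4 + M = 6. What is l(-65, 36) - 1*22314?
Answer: 5411247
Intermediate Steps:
M = 2 (M = -4 + 6 = 2)
l(Q, h) = (9 + Q*h)² (l(Q, h) = ((h*Q + 7) + 2)² = ((Q*h + 7) + 2)² = ((7 + Q*h) + 2)² = (9 + Q*h)²)
l(-65, 36) - 1*22314 = (9 - 65*36)² - 1*22314 = (9 - 2340)² - 22314 = (-2331)² - 22314 = 5433561 - 22314 = 5411247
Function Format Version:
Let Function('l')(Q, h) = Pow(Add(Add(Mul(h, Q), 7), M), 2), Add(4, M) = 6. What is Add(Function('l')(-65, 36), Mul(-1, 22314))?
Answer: 5411247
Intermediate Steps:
M = 2 (M = Add(-4, 6) = 2)
Function('l')(Q, h) = Pow(Add(9, Mul(Q, h)), 2) (Function('l')(Q, h) = Pow(Add(Add(Mul(h, Q), 7), 2), 2) = Pow(Add(Add(Mul(Q, h), 7), 2), 2) = Pow(Add(Add(7, Mul(Q, h)), 2), 2) = Pow(Add(9, Mul(Q, h)), 2))
Add(Function('l')(-65, 36), Mul(-1, 22314)) = Add(Pow(Add(9, Mul(-65, 36)), 2), Mul(-1, 22314)) = Add(Pow(Add(9, -2340), 2), -22314) = Add(Pow(-2331, 2), -22314) = Add(5433561, -22314) = 5411247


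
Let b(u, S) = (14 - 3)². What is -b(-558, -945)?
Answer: -121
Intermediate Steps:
b(u, S) = 121 (b(u, S) = 11² = 121)
-b(-558, -945) = -1*121 = -121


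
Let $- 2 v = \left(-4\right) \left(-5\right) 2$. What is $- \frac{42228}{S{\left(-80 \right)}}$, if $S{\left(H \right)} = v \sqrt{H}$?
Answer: $- \frac{10557 i \sqrt{5}}{100} \approx - 236.06 i$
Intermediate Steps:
$v = -20$ ($v = - \frac{\left(-4\right) \left(-5\right) 2}{2} = - \frac{20 \cdot 2}{2} = \left(- \frac{1}{2}\right) 40 = -20$)
$S{\left(H \right)} = - 20 \sqrt{H}$
$- \frac{42228}{S{\left(-80 \right)}} = - \frac{42228}{\left(-20\right) \sqrt{-80}} = - \frac{42228}{\left(-20\right) 4 i \sqrt{5}} = - \frac{42228}{\left(-80\right) i \sqrt{5}} = - 42228 \frac{i \sqrt{5}}{400} = - \frac{10557 i \sqrt{5}}{100}$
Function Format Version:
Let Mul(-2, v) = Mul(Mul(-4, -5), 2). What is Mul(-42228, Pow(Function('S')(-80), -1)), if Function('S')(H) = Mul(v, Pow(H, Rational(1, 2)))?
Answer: Mul(Rational(-10557, 100), I, Pow(5, Rational(1, 2))) ≈ Mul(-236.06, I)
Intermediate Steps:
v = -20 (v = Mul(Rational(-1, 2), Mul(Mul(-4, -5), 2)) = Mul(Rational(-1, 2), Mul(20, 2)) = Mul(Rational(-1, 2), 40) = -20)
Function('S')(H) = Mul(-20, Pow(H, Rational(1, 2)))
Mul(-42228, Pow(Function('S')(-80), -1)) = Mul(-42228, Pow(Mul(-20, Pow(-80, Rational(1, 2))), -1)) = Mul(-42228, Pow(Mul(-20, Mul(4, I, Pow(5, Rational(1, 2)))), -1)) = Mul(-42228, Pow(Mul(-80, I, Pow(5, Rational(1, 2))), -1)) = Mul(-42228, Mul(Rational(1, 400), I, Pow(5, Rational(1, 2)))) = Mul(Rational(-10557, 100), I, Pow(5, Rational(1, 2)))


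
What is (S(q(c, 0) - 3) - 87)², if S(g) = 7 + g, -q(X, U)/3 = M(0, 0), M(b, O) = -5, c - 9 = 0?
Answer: 4624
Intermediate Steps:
c = 9 (c = 9 + 0 = 9)
q(X, U) = 15 (q(X, U) = -3*(-5) = 15)
(S(q(c, 0) - 3) - 87)² = ((7 + (15 - 3)) - 87)² = ((7 + 12) - 87)² = (19 - 87)² = (-68)² = 4624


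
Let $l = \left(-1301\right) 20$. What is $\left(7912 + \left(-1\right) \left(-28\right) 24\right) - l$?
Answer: $34604$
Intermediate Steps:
$l = -26020$
$\left(7912 + \left(-1\right) \left(-28\right) 24\right) - l = \left(7912 + \left(-1\right) \left(-28\right) 24\right) - -26020 = \left(7912 + 28 \cdot 24\right) + 26020 = \left(7912 + 672\right) + 26020 = 8584 + 26020 = 34604$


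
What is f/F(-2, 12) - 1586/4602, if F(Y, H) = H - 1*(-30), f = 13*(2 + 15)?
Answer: 12185/2478 ≈ 4.9173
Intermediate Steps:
f = 221 (f = 13*17 = 221)
F(Y, H) = 30 + H (F(Y, H) = H + 30 = 30 + H)
f/F(-2, 12) - 1586/4602 = 221/(30 + 12) - 1586/4602 = 221/42 - 1586*1/4602 = 221*(1/42) - 61/177 = 221/42 - 61/177 = 12185/2478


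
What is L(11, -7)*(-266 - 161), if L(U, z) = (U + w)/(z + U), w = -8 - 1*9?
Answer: 1281/2 ≈ 640.50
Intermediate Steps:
w = -17 (w = -8 - 9 = -17)
L(U, z) = (-17 + U)/(U + z) (L(U, z) = (U - 17)/(z + U) = (-17 + U)/(U + z))
L(11, -7)*(-266 - 161) = ((-17 + 11)/(11 - 7))*(-266 - 161) = (-6/4)*(-427) = ((¼)*(-6))*(-427) = -3/2*(-427) = 1281/2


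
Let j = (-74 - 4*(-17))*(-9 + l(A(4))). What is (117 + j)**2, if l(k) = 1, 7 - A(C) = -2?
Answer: 27225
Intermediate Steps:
A(C) = 9 (A(C) = 7 - 1*(-2) = 7 + 2 = 9)
j = 48 (j = (-74 - 4*(-17))*(-9 + 1) = (-74 + 68)*(-8) = -6*(-8) = 48)
(117 + j)**2 = (117 + 48)**2 = 165**2 = 27225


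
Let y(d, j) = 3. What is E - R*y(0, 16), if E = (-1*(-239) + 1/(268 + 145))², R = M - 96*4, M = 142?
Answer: 9867102358/170569 ≈ 57848.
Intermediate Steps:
R = -242 (R = 142 - 96*4 = 142 - 1*384 = 142 - 384 = -242)
E = 9743269264/170569 (E = (239 + 1/413)² = (98708/413)² = 9743269264/170569 ≈ 57122.)
E - R*y(0, 16) = 9743269264/170569 - (-242)*3 = 9743269264/170569 - 1*(-726) = 9743269264/170569 + 726 = 9867102358/170569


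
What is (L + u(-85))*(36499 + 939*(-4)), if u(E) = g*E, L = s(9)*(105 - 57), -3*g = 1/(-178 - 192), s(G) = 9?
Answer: 3139628041/222 ≈ 1.4142e+7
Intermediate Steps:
g = 1/1110 (g = -1/(3*(-178 - 192)) = -⅓/(-370) = -⅓*(-1/370) = 1/1110 ≈ 0.00090090)
L = 432 (L = 9*(105 - 57) = 9*48 = 432)
u(E) = E/1110
(L + u(-85))*(36499 + 939*(-4)) = (432 + (1/1110)*(-85))*(36499 + 939*(-4)) = (432 - 17/222)*(36499 - 3756) = (95887/222)*32743 = 3139628041/222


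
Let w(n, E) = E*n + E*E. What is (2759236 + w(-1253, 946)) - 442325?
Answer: 2026489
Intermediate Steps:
w(n, E) = E**2 + E*n (w(n, E) = E*n + E**2 = E**2 + E*n)
(2759236 + w(-1253, 946)) - 442325 = (2759236 + 946*(946 - 1253)) - 442325 = (2759236 + 946*(-307)) - 442325 = (2759236 - 290422) - 442325 = 2468814 - 442325 = 2026489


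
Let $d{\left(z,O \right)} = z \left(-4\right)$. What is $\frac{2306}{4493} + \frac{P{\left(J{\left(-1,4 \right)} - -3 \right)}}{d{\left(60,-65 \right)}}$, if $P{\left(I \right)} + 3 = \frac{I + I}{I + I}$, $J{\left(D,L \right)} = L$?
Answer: $\frac{281213}{539160} \approx 0.52158$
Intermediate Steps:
$d{\left(z,O \right)} = - 4 z$
$P{\left(I \right)} = -2$ ($P{\left(I \right)} = -3 + \frac{I + I}{I + I} = -3 + \frac{2 I}{2 I} = -3 + 2 I \frac{1}{2 I} = -3 + 1 = -2$)
$\frac{2306}{4493} + \frac{P{\left(J{\left(-1,4 \right)} - -3 \right)}}{d{\left(60,-65 \right)}} = \frac{2306}{4493} - \frac{2}{\left(-4\right) 60} = 2306 \cdot \frac{1}{4493} - \frac{2}{-240} = \frac{2306}{4493} - - \frac{1}{120} = \frac{2306}{4493} + \frac{1}{120} = \frac{281213}{539160}$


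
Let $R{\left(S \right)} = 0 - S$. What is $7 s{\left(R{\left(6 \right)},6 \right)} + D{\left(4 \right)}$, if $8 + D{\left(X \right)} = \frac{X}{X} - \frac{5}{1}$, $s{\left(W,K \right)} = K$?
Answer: $30$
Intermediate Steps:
$R{\left(S \right)} = - S$
$D{\left(X \right)} = -12$ ($D{\left(X \right)} = -8 + \left(\frac{X}{X} - \frac{5}{1}\right) = -8 + \left(1 - 5\right) = -8 - 4 = -12$)
$7 s{\left(R{\left(6 \right)},6 \right)} + D{\left(4 \right)} = 7 \cdot 6 - 12 = 42 - 12 = 30$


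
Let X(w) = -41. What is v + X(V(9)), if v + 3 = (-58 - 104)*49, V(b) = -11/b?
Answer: -7982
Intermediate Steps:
v = -7941 (v = -3 + (-58 - 104)*49 = -3 - 162*49 = -3 - 7938 = -7941)
v + X(V(9)) = -7941 - 41 = -7982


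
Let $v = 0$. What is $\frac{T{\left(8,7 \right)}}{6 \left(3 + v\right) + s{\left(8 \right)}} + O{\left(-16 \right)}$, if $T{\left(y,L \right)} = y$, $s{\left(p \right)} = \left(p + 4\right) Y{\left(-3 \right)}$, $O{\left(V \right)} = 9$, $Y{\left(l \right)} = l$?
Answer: $\frac{77}{9} \approx 8.5556$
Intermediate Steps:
$s{\left(p \right)} = -12 - 3 p$ ($s{\left(p \right)} = \left(p + 4\right) \left(-3\right) = \left(4 + p\right) \left(-3\right) = -12 - 3 p$)
$\frac{T{\left(8,7 \right)}}{6 \left(3 + v\right) + s{\left(8 \right)}} + O{\left(-16 \right)} = \frac{8}{6 \left(3 + 0\right) - 36} + 9 = \frac{8}{6 \cdot 3 - 36} + 9 = \frac{8}{18 - 36} + 9 = \frac{8}{-18} + 9 = 8 \left(- \frac{1}{18}\right) + 9 = - \frac{4}{9} + 9 = \frac{77}{9}$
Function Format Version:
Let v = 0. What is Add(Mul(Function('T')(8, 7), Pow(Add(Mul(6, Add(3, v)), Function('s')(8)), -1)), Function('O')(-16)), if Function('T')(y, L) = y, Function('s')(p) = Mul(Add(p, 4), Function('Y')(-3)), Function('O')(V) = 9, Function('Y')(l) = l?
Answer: Rational(77, 9) ≈ 8.5556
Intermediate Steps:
Function('s')(p) = Add(-12, Mul(-3, p)) (Function('s')(p) = Mul(Add(p, 4), -3) = Mul(Add(4, p), -3) = Add(-12, Mul(-3, p)))
Add(Mul(Function('T')(8, 7), Pow(Add(Mul(6, Add(3, v)), Function('s')(8)), -1)), Function('O')(-16)) = Add(Mul(8, Pow(Add(Mul(6, Add(3, 0)), Add(-12, Mul(-3, 8))), -1)), 9) = Add(Mul(8, Pow(Add(Mul(6, 3), Add(-12, -24)), -1)), 9) = Add(Mul(8, Pow(Add(18, -36), -1)), 9) = Add(Mul(8, Pow(-18, -1)), 9) = Add(Mul(8, Rational(-1, 18)), 9) = Add(Rational(-4, 9), 9) = Rational(77, 9)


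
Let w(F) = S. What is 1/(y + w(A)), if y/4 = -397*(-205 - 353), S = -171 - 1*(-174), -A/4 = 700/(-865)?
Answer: 1/886107 ≈ 1.1285e-6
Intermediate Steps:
A = 560/173 (A = -2800/(-865) = -2800*(-1)/865 = -4*(-140/173) = 560/173 ≈ 3.2370)
S = 3 (S = -171 + 174 = 3)
w(F) = 3
y = 886104 (y = 4*(-397*(-205 - 353)) = 4*(-397*(-558)) = 4*221526 = 886104)
1/(y + w(A)) = 1/(886104 + 3) = 1/886107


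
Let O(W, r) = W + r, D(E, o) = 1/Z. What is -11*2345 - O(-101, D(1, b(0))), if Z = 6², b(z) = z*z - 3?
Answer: -924985/36 ≈ -25694.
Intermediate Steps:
b(z) = -3 + z² (b(z) = z² - 3 = -3 + z²)
Z = 36
D(E, o) = 1/36
-11*2345 - O(-101, D(1, b(0))) = -11*2345 - (-101 + 1/36) = -25795 - 1*(-3635/36) = -25795 + 3635/36 = -924985/36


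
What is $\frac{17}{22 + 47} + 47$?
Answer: $\frac{3260}{69} \approx 47.246$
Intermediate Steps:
$\frac{17}{22 + 47} + 47 = \frac{17}{69} + 47 = \frac{3260}{69}$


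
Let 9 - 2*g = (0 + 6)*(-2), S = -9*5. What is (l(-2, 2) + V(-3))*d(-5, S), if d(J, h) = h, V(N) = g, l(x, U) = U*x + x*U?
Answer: -225/2 ≈ -112.50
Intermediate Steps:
S = -45 (S = -3*15 = -45)
g = 21/2 (g = 9/2 - (0 + 6)*(-2)/2 = 9/2 - 3*(-2) = 9/2 - ½*(-12) = 9/2 + 6 = 21/2 ≈ 10.500)
l(x, U) = 2*U*x (l(x, U) = U*x + U*x = 2*U*x)
V(N) = 21/2
(l(-2, 2) + V(-3))*d(-5, S) = (2*2*(-2) + 21/2)*(-45) = (-8 + 21/2)*(-45) = (5/2)*(-45) = -225/2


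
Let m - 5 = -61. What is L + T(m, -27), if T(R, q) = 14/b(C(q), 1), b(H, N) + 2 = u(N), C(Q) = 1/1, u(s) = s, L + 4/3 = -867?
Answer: -2647/3 ≈ -882.33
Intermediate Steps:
L = -2605/3 (L = -4/3 - 867 = -2605/3 ≈ -868.33)
m = -56 (m = 5 - 61 = -56)
C(Q) = 1
b(H, N) = -2 + N
T(R, q) = -14 (T(R, q) = 14/(-2 + 1) = 14/(-1) = 14*(-1) = -14)
L + T(m, -27) = -2605/3 - 14 = -2647/3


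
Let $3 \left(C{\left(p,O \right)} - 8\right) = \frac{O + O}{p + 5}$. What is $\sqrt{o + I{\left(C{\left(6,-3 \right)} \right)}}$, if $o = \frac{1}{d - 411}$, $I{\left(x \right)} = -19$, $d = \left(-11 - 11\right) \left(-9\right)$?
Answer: $\frac{4 i \sqrt{53889}}{213} \approx 4.3594 i$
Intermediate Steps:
$C{\left(p,O \right)} = 8 + \frac{2 O}{3 \left(5 + p\right)}$ ($C{\left(p,O \right)} = 8 + \frac{\left(O + O\right) \frac{1}{p + 5}}{3} = 8 + \frac{2 O \frac{1}{5 + p}}{3} = 8 + \frac{2 O}{3 \left(5 + p\right)}$)
$d = 198$ ($d = \left(-22\right) \left(-9\right) = 198$)
$o = - \frac{1}{213}$ ($o = \frac{1}{198 - 411} = \frac{1}{-213} = - \frac{1}{213} \approx -0.0046948$)
$\sqrt{o + I{\left(C{\left(6,-3 \right)} \right)}} = \sqrt{- \frac{1}{213} - 19} = \sqrt{- \frac{4048}{213}} = \frac{4 i \sqrt{53889}}{213}$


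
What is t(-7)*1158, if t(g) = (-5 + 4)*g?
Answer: 8106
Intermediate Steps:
t(g) = -g
t(-7)*1158 = -1*(-7)*1158 = 7*1158 = 8106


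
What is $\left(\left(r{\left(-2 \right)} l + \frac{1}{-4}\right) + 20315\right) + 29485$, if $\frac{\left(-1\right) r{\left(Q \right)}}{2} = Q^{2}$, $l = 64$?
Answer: $\frac{197151}{4} \approx 49288.0$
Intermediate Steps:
$r{\left(Q \right)} = - 2 Q^{2}$
$\left(\left(r{\left(-2 \right)} l + \frac{1}{-4}\right) + 20315\right) + 29485 = \left(\left(- 2 \left(-2\right)^{2} \cdot 64 + \frac{1}{-4}\right) + 20315\right) + 29485 = \left(\left(\left(-2\right) 4 \cdot 64 - \frac{1}{4}\right) + 20315\right) + 29485 = \left(\left(\left(-8\right) 64 - \frac{1}{4}\right) + 20315\right) + 29485 = \left(\left(-512 - \frac{1}{4}\right) + 20315\right) + 29485 = \left(- \frac{2049}{4} + 20315\right) + 29485 = \frac{79211}{4} + 29485 = \frac{197151}{4}$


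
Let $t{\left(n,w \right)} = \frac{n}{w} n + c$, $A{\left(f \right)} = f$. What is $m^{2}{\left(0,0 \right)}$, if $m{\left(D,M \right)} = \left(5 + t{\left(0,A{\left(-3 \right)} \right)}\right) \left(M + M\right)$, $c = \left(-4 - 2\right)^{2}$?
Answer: $0$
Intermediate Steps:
$c = 36$ ($c = \left(-6\right)^{2} = 36$)
$t{\left(n,w \right)} = 36 + \frac{n^{2}}{w}$ ($t{\left(n,w \right)} = \frac{n}{w} n + 36 = \frac{n^{2}}{w} + 36 = 36 + \frac{n^{2}}{w}$)
$m{\left(D,M \right)} = 82 M$ ($m{\left(D,M \right)} = \left(5 + \left(36 + \frac{0^{2}}{-3}\right)\right) \left(M + M\right) = \left(5 + \left(36 + 0 \left(- \frac{1}{3}\right)\right)\right) 2 M = \left(5 + \left(36 + 0\right)\right) 2 M = \left(5 + 36\right) 2 M = 41 \cdot 2 M = 82 M$)
$m^{2}{\left(0,0 \right)} = \left(82 \cdot 0\right)^{2} = 0^{2} = 0$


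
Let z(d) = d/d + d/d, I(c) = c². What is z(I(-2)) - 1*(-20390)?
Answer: 20392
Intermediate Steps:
z(d) = 2 (z(d) = 1 + 1 = 2)
z(I(-2)) - 1*(-20390) = 2 - 1*(-20390) = 2 + 20390 = 20392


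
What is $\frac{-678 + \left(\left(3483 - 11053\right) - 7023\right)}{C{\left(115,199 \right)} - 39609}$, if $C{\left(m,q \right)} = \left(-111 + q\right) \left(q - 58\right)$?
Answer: $\frac{15271}{27201} \approx 0.56141$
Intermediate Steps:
$C{\left(m,q \right)} = \left(-111 + q\right) \left(-58 + q\right)$
$\frac{-678 + \left(\left(3483 - 11053\right) - 7023\right)}{C{\left(115,199 \right)} - 39609} = \frac{-678 + \left(\left(3483 - 11053\right) - 7023\right)}{\left(6438 + 199^{2} - 33631\right) - 39609} = \frac{-678 - 14593}{\left(6438 + 39601 - 33631\right) - 39609} = \frac{-678 - 14593}{12408 - 39609} = - \frac{15271}{-27201} = \left(-15271\right) \left(- \frac{1}{27201}\right) = \frac{15271}{27201}$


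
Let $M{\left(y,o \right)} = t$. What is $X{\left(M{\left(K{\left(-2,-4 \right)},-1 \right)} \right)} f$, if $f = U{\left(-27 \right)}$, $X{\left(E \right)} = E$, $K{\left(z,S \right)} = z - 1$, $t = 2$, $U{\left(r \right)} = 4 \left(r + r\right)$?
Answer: $-432$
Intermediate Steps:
$U{\left(r \right)} = 8 r$ ($U{\left(r \right)} = 4 \cdot 2 r = 8 r$)
$K{\left(z,S \right)} = -1 + z$ ($K{\left(z,S \right)} = z - 1 = -1 + z$)
$M{\left(y,o \right)} = 2$
$f = -216$ ($f = 8 \left(-27\right) = -216$)
$X{\left(M{\left(K{\left(-2,-4 \right)},-1 \right)} \right)} f = 2 \left(-216\right) = -432$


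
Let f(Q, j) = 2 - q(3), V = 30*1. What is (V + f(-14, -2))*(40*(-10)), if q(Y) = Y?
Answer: -11600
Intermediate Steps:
V = 30
f(Q, j) = -1 (f(Q, j) = 2 - 1*3 = 2 - 3 = -1)
(V + f(-14, -2))*(40*(-10)) = (30 - 1)*(40*(-10)) = 29*(-400) = -11600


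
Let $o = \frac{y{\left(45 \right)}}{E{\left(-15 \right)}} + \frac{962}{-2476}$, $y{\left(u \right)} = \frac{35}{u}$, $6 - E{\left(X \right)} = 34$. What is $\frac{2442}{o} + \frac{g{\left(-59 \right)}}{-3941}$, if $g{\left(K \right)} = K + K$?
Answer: $- \frac{214458383162}{36560657} \approx -5865.8$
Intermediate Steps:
$E{\left(X \right)} = -28$ ($E{\left(X \right)} = 6 - 34 = -28$)
$g{\left(K \right)} = 2 K$
$o = - \frac{9277}{22284}$ ($o = \frac{35 \cdot \frac{1}{45}}{-28} + \frac{962}{-2476} = 35 \cdot \frac{1}{45} \left(- \frac{1}{28}\right) + 962 \left(- \frac{1}{2476}\right) = \frac{7}{9} \left(- \frac{1}{28}\right) - \frac{481}{1238} = - \frac{1}{36} - \frac{481}{1238} = - \frac{9277}{22284} \approx -0.41631$)
$\frac{2442}{o} + \frac{g{\left(-59 \right)}}{-3941} = \frac{2442}{- \frac{9277}{22284}} + \frac{2 \left(-59\right)}{-3941} = 2442 \left(- \frac{22284}{9277}\right) - - \frac{118}{3941} = - \frac{54417528}{9277} + \frac{118}{3941} = - \frac{214458383162}{36560657}$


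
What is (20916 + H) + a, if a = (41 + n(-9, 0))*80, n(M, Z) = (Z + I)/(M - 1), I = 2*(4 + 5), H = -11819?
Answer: 12233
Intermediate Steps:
I = 18 (I = 2*9 = 18)
n(M, Z) = (18 + Z)/(-1 + M) (n(M, Z) = (Z + 18)/(M - 1) = (18 + Z)/(-1 + M))
a = 3136 (a = (41 + (18 + 0)/(-1 - 9))*80 = (41 + 18/(-10))*80 = (41 - ⅒*18)*80 = (41 - 9/5)*80 = (196/5)*80 = 3136)
(20916 + H) + a = (20916 - 11819) + 3136 = 9097 + 3136 = 12233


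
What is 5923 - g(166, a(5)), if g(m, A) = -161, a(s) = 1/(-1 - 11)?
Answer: 6084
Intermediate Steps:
a(s) = -1/12 (a(s) = 1/(-12) = -1/12)
5923 - g(166, a(5)) = 5923 - 1*(-161) = 5923 + 161 = 6084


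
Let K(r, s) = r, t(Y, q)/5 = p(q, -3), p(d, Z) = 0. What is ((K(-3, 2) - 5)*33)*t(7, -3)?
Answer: 0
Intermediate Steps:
t(Y, q) = 0 (t(Y, q) = 5*0 = 0)
((K(-3, 2) - 5)*33)*t(7, -3) = ((-3 - 5)*33)*0 = -8*33*0 = -264*0 = 0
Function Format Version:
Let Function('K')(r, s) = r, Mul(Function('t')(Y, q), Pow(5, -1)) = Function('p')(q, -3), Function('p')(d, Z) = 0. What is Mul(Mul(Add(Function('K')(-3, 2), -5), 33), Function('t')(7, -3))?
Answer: 0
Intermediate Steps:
Function('t')(Y, q) = 0 (Function('t')(Y, q) = Mul(5, 0) = 0)
Mul(Mul(Add(Function('K')(-3, 2), -5), 33), Function('t')(7, -3)) = Mul(Mul(Add(-3, -5), 33), 0) = Mul(Mul(-8, 33), 0) = Mul(-264, 0) = 0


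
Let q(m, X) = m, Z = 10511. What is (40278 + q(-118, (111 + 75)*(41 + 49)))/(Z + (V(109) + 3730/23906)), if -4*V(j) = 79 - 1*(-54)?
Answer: 1920129920/500969643 ≈ 3.8328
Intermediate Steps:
V(j) = -133/4 (V(j) = -(79 - 1*(-54))/4 = -(79 + 54)/4 = -¼*133 = -133/4)
(40278 + q(-118, (111 + 75)*(41 + 49)))/(Z + (V(109) + 3730/23906)) = (40278 - 118)/(10511 + (-133/4 + 3730/23906)) = 40160/(10511 + (-133/4 + 3730*(1/23906))) = 40160/(10511 + (-133/4 + 1865/11953)) = 40160/(10511 - 1582289/47812) = 40160/(500969643/47812) = 40160*(47812/500969643) = 1920129920/500969643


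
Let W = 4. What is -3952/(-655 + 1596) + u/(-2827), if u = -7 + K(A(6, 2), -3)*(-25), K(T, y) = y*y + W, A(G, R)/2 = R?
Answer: -10859892/2660207 ≈ -4.0824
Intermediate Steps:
A(G, R) = 2*R
K(T, y) = 4 + y² (K(T, y) = y*y + 4 = y² + 4 = 4 + y²)
u = -332 (u = -7 + (4 + (-3)²)*(-25) = -7 + (4 + 9)*(-25) = -7 + 13*(-25) = -7 - 325 = -332)
-3952/(-655 + 1596) + u/(-2827) = -3952/(-655 + 1596) - 332/(-2827) = -3952/941 - 332*(-1/2827) = -3952*1/941 + 332/2827 = -3952/941 + 332/2827 = -10859892/2660207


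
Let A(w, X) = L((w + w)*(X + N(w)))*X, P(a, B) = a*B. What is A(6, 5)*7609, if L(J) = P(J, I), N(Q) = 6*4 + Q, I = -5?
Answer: -79894500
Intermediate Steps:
N(Q) = 24 + Q
P(a, B) = B*a
L(J) = -5*J
A(w, X) = -10*X*w*(24 + X + w) (A(w, X) = (-5*(w + w)*(X + (24 + w)))*X = (-5*2*w*(24 + X + w))*X = (-10*w*(24 + X + w))*X = -10*X*w*(24 + X + w))
A(6, 5)*7609 = -10*5*6*(24 + 5 + 6)*7609 = -10*5*6*35*7609 = -10500*7609 = -79894500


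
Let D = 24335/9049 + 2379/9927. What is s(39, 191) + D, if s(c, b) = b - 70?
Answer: 3710820433/29943141 ≈ 123.93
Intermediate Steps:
D = 87700372/29943141 (D = 24335*(1/9049) + 2379*(1/9927) = 24335/9049 + 793/3309 = 87700372/29943141 ≈ 2.9289)
s(c, b) = -70 + b
s(39, 191) + D = (-70 + 191) + 87700372/29943141 = 121 + 87700372/29943141 = 3710820433/29943141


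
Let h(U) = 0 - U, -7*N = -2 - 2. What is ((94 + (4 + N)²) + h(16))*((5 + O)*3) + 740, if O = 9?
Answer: 34256/7 ≈ 4893.7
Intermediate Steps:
N = 4/7 (N = -(-2 - 2)/7 = -⅐*(-4) = 4/7 ≈ 0.57143)
h(U) = -U
((94 + (4 + N)²) + h(16))*((5 + O)*3) + 740 = ((94 + (4 + 4/7)²) - 1*16)*((5 + 9)*3) + 740 = ((94 + (32/7)²) - 16)*(14*3) + 740 = ((94 + 1024/49) - 16)*42 + 740 = (5630/49 - 16)*42 + 740 = (4846/49)*42 + 740 = 29076/7 + 740 = 34256/7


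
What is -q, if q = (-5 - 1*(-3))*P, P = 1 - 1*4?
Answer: -6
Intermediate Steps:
P = -3 (P = 1 - 4 = -3)
q = 6 (q = (-5 - 1*(-3))*(-3) = (-5 + 3)*(-3) = -2*(-3) = 6)
-q = -1*6 = -6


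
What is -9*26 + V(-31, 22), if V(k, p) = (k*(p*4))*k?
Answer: 84334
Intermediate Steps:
V(k, p) = 4*p*k² (V(k, p) = (k*(4*p))*k = (4*k*p)*k = 4*p*k²)
-9*26 + V(-31, 22) = -9*26 + 4*22*(-31)² = -234 + 4*22*961 = -234 + 84568 = 84334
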